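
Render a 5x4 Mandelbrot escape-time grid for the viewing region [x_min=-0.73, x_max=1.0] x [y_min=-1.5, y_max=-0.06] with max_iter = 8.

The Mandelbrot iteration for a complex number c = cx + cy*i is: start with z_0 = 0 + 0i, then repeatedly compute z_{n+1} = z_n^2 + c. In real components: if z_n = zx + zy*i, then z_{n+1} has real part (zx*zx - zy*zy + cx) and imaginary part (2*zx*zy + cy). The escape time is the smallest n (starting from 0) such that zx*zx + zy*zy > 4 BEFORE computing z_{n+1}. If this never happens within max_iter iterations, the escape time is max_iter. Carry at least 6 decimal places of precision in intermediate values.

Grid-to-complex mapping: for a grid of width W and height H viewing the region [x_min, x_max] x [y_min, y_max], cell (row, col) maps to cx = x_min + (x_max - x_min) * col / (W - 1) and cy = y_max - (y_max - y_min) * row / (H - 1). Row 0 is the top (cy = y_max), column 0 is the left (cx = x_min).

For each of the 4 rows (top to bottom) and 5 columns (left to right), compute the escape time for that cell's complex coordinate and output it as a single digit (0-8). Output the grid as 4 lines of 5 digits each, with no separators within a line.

Answer: 88842
68842
35422
22222

Derivation:
(row=0, col=0): c = -0.7300 + -0.0600i → escape time 8
(row=0, col=1): c = -0.2975 + -0.0600i → escape time 8
(row=0, col=2): c = 0.1350 + -0.0600i → escape time 8
(row=0, col=3): c = 0.5675 + -0.0600i → escape time 4
(row=0, col=4): c = 1.0000 + -0.0600i → escape time 2
(row=1, col=0): c = -0.7300 + -0.5400i → escape time 6
(row=1, col=1): c = -0.2975 + -0.5400i → escape time 8
(row=1, col=2): c = 0.1350 + -0.5400i → escape time 8
(row=1, col=3): c = 0.5675 + -0.5400i → escape time 4
(row=1, col=4): c = 1.0000 + -0.5400i → escape time 2
(row=2, col=0): c = -0.7300 + -1.0200i → escape time 3
(row=2, col=1): c = -0.2975 + -1.0200i → escape time 5
(row=2, col=2): c = 0.1350 + -1.0200i → escape time 4
(row=2, col=3): c = 0.5675 + -1.0200i → escape time 2
(row=2, col=4): c = 1.0000 + -1.0200i → escape time 2
(row=3, col=0): c = -0.7300 + -1.5000i → escape time 2
(row=3, col=1): c = -0.2975 + -1.5000i → escape time 2
(row=3, col=2): c = 0.1350 + -1.5000i → escape time 2
(row=3, col=3): c = 0.5675 + -1.5000i → escape time 2
(row=3, col=4): c = 1.0000 + -1.5000i → escape time 2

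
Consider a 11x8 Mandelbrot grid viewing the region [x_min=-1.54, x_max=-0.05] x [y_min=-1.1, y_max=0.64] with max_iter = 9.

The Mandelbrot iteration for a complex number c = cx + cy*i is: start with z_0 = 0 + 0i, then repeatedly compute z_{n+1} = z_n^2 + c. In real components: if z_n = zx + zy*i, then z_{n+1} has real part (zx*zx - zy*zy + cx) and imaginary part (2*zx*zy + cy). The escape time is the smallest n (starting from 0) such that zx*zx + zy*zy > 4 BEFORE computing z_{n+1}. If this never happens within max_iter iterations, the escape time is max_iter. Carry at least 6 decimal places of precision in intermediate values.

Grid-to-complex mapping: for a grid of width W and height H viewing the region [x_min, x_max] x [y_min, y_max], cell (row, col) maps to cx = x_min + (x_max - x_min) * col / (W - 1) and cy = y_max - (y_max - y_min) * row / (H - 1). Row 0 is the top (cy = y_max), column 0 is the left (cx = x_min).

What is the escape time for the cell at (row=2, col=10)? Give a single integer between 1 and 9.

z_0 = 0 + 0i, c = -0.0500 + 0.1429i
Iter 1: z = -0.0500 + 0.1429i, |z|^2 = 0.0229
Iter 2: z = -0.0679 + 0.1286i, |z|^2 = 0.0211
Iter 3: z = -0.0619 + 0.1254i, |z|^2 = 0.0196
Iter 4: z = -0.0619 + 0.1273i, |z|^2 = 0.0200
Iter 5: z = -0.0624 + 0.1271i, |z|^2 = 0.0200
Iter 6: z = -0.0623 + 0.1270i, |z|^2 = 0.0200
Iter 7: z = -0.0623 + 0.1270i, |z|^2 = 0.0200
Iter 8: z = -0.0623 + 0.1270i, |z|^2 = 0.0200

Answer: 9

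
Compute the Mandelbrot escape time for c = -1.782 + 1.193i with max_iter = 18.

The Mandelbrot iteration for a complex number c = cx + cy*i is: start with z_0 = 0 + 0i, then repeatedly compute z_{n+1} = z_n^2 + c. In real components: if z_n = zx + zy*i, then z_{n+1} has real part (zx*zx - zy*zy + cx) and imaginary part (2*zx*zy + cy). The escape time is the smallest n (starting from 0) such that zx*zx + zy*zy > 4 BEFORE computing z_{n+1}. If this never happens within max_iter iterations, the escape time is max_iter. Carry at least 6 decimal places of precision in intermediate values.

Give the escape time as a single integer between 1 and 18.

Answer: 1

Derivation:
z_0 = 0 + 0i, c = -1.7820 + 1.1930i
Iter 1: z = -1.7820 + 1.1930i, |z|^2 = 4.5988
Escaped at iteration 1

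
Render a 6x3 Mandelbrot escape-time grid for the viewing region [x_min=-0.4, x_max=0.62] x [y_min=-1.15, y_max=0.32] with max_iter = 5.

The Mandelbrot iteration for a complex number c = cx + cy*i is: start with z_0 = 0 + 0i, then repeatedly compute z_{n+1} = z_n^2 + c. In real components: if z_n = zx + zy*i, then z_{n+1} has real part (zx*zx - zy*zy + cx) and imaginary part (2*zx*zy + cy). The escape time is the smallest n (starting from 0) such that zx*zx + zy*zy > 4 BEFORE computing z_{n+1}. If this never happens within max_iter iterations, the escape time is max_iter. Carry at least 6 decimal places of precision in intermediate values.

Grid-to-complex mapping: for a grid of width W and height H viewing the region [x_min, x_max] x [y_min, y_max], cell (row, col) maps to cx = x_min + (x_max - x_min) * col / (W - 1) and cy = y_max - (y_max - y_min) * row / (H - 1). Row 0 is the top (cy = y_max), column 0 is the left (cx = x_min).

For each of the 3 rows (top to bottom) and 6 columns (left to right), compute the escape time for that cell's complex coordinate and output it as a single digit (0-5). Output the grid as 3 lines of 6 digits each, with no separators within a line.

Answer: 555554
555553
344322

Derivation:
(row=0, col=0): c = -0.4000 + 0.3200i → escape time 5
(row=0, col=1): c = -0.1960 + 0.3200i → escape time 5
(row=0, col=2): c = 0.0080 + 0.3200i → escape time 5
(row=0, col=3): c = 0.2120 + 0.3200i → escape time 5
(row=0, col=4): c = 0.4160 + 0.3200i → escape time 5
(row=0, col=5): c = 0.6200 + 0.3200i → escape time 4
(row=1, col=0): c = -0.4000 + -0.4150i → escape time 5
(row=1, col=1): c = -0.1960 + -0.4150i → escape time 5
(row=1, col=2): c = 0.0080 + -0.4150i → escape time 5
(row=1, col=3): c = 0.2120 + -0.4150i → escape time 5
(row=1, col=4): c = 0.4160 + -0.4150i → escape time 5
(row=1, col=5): c = 0.6200 + -0.4150i → escape time 3
(row=2, col=0): c = -0.4000 + -1.1500i → escape time 3
(row=2, col=1): c = -0.1960 + -1.1500i → escape time 4
(row=2, col=2): c = 0.0080 + -1.1500i → escape time 4
(row=2, col=3): c = 0.2120 + -1.1500i → escape time 3
(row=2, col=4): c = 0.4160 + -1.1500i → escape time 2
(row=2, col=5): c = 0.6200 + -1.1500i → escape time 2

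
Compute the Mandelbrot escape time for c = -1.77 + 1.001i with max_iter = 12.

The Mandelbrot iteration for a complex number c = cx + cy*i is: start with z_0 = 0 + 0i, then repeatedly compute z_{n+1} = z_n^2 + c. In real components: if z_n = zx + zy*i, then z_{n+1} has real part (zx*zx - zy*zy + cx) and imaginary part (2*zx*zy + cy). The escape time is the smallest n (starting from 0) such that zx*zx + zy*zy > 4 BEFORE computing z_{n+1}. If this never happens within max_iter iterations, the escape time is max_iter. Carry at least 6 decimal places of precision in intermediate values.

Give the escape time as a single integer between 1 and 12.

z_0 = 0 + 0i, c = -1.7700 + 1.0010i
Iter 1: z = -1.7700 + 1.0010i, |z|^2 = 4.1349
Escaped at iteration 1

Answer: 1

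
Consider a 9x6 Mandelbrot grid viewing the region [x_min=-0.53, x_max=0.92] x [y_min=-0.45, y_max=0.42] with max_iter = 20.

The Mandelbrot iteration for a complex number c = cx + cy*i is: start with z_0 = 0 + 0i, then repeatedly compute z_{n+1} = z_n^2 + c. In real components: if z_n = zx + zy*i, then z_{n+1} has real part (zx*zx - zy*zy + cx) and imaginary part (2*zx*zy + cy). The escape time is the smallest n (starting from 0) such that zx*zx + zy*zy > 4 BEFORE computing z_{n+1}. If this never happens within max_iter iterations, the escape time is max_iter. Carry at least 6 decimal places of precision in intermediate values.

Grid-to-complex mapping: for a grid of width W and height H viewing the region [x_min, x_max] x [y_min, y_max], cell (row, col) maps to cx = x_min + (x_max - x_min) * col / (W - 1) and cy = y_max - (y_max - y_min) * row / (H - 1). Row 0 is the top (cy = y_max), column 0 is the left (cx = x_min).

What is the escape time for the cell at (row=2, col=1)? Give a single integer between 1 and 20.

Answer: 20

Derivation:
z_0 = 0 + 0i, c = -0.3488 + 0.0720i
Iter 1: z = -0.3488 + 0.0720i, |z|^2 = 0.1268
Iter 2: z = -0.2323 + 0.0218i, |z|^2 = 0.0544
Iter 3: z = -0.2953 + 0.0619i, |z|^2 = 0.0910
Iter 4: z = -0.2654 + 0.0355i, |z|^2 = 0.0717
Iter 5: z = -0.2796 + 0.0532i, |z|^2 = 0.0810
Iter 6: z = -0.2734 + 0.0423i, |z|^2 = 0.0765
Iter 7: z = -0.2758 + 0.0489i, |z|^2 = 0.0784
Iter 8: z = -0.2751 + 0.0450i, |z|^2 = 0.0777
Iter 9: z = -0.2751 + 0.0472i, |z|^2 = 0.0779
Iter 10: z = -0.2753 + 0.0460i, |z|^2 = 0.0779
Iter 11: z = -0.2751 + 0.0467i, |z|^2 = 0.0778
Iter 12: z = -0.2753 + 0.0463i, |z|^2 = 0.0779
Iter 13: z = -0.2751 + 0.0465i, |z|^2 = 0.0779
Iter 14: z = -0.2752 + 0.0464i, |z|^2 = 0.0779
Iter 15: z = -0.2752 + 0.0465i, |z|^2 = 0.0779
Iter 16: z = -0.2752 + 0.0464i, |z|^2 = 0.0779
Iter 17: z = -0.2752 + 0.0464i, |z|^2 = 0.0779
Iter 18: z = -0.2752 + 0.0464i, |z|^2 = 0.0779
Iter 19: z = -0.2752 + 0.0464i, |z|^2 = 0.0779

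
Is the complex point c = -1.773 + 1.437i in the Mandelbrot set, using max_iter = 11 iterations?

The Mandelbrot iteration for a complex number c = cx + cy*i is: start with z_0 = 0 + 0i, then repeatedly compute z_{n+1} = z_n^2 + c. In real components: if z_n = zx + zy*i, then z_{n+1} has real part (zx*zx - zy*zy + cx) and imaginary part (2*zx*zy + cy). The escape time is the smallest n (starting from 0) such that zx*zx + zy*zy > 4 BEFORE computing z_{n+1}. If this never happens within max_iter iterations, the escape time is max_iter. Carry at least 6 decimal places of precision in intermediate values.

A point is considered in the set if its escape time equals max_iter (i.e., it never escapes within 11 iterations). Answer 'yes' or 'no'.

Answer: no

Derivation:
z_0 = 0 + 0i, c = -1.7730 + 1.4370i
Iter 1: z = -1.7730 + 1.4370i, |z|^2 = 5.2085
Escaped at iteration 1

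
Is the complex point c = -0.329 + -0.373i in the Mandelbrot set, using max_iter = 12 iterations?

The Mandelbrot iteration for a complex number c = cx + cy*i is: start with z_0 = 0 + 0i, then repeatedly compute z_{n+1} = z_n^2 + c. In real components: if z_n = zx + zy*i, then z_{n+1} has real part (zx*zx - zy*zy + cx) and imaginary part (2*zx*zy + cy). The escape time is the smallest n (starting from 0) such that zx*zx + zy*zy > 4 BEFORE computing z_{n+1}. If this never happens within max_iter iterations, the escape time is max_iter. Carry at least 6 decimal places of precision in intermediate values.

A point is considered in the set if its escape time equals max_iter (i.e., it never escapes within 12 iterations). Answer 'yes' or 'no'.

z_0 = 0 + 0i, c = -0.3290 + -0.3730i
Iter 1: z = -0.3290 + -0.3730i, |z|^2 = 0.2474
Iter 2: z = -0.3599 + -0.1276i, |z|^2 = 0.1458
Iter 3: z = -0.2158 + -0.2812i, |z|^2 = 0.1256
Iter 4: z = -0.3615 + -0.2517i, |z|^2 = 0.1940
Iter 5: z = -0.2616 + -0.1910i, |z|^2 = 0.1050
Iter 6: z = -0.2970 + -0.2730i, |z|^2 = 0.1628
Iter 7: z = -0.3153 + -0.2108i, |z|^2 = 0.1439
Iter 8: z = -0.2740 + -0.2401i, |z|^2 = 0.1327
Iter 9: z = -0.3115 + -0.2414i, |z|^2 = 0.1554
Iter 10: z = -0.2902 + -0.2226i, |z|^2 = 0.1338
Iter 11: z = -0.2943 + -0.2438i, |z|^2 = 0.1461
Did not escape in 12 iterations → in set

Answer: yes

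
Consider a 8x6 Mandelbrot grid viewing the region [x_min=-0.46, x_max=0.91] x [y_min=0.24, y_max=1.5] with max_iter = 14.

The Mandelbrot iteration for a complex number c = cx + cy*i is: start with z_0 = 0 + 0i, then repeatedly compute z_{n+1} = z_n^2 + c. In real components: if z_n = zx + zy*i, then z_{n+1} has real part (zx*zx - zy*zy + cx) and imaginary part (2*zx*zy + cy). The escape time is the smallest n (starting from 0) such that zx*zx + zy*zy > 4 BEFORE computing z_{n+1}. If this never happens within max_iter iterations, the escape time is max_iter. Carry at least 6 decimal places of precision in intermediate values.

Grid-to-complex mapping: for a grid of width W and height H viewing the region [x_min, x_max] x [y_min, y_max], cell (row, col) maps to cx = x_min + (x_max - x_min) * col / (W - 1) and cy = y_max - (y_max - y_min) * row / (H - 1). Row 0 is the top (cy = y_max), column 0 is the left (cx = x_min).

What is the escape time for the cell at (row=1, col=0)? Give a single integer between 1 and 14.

Answer: 3

Derivation:
z_0 = 0 + 0i, c = -0.4600 + 1.2480i
Iter 1: z = -0.4600 + 1.2480i, |z|^2 = 1.7691
Iter 2: z = -1.8059 + 0.0998i, |z|^2 = 3.2713
Iter 3: z = 2.7913 + 0.8874i, |z|^2 = 8.5789
Escaped at iteration 3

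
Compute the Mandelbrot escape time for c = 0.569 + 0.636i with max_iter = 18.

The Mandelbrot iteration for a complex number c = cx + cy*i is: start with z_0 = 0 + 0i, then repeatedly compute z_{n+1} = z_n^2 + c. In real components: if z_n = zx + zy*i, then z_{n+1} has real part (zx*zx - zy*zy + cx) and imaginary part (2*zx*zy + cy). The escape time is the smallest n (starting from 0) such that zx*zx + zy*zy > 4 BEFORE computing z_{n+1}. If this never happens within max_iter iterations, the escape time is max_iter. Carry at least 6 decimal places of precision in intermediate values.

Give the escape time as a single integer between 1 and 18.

Answer: 3

Derivation:
z_0 = 0 + 0i, c = 0.5690 + 0.6360i
Iter 1: z = 0.5690 + 0.6360i, |z|^2 = 0.7283
Iter 2: z = 0.4883 + 1.3598i, |z|^2 = 2.0874
Iter 3: z = -1.0416 + 1.9639i, |z|^2 = 4.9416
Escaped at iteration 3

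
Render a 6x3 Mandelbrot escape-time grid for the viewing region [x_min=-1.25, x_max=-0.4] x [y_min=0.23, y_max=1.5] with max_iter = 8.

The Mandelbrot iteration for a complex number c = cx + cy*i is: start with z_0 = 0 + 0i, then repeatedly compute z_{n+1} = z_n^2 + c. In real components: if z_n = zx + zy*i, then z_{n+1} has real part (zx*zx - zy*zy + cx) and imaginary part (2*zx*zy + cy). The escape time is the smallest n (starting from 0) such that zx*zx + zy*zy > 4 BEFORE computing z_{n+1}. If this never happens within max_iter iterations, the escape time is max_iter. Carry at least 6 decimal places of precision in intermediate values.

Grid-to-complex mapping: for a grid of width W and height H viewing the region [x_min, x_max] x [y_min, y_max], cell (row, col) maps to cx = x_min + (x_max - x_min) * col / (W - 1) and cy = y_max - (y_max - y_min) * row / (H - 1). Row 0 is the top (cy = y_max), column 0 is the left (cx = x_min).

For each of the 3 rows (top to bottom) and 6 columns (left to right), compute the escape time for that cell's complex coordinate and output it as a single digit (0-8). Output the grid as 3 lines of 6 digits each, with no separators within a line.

Answer: 222222
333445
888888

Derivation:
(row=0, col=0): c = -1.2500 + 1.5000i → escape time 2
(row=0, col=1): c = -1.0800 + 1.5000i → escape time 2
(row=0, col=2): c = -0.9100 + 1.5000i → escape time 2
(row=0, col=3): c = -0.7400 + 1.5000i → escape time 2
(row=0, col=4): c = -0.5700 + 1.5000i → escape time 2
(row=0, col=5): c = -0.4000 + 1.5000i → escape time 2
(row=1, col=0): c = -1.2500 + 0.8650i → escape time 3
(row=1, col=1): c = -1.0800 + 0.8650i → escape time 3
(row=1, col=2): c = -0.9100 + 0.8650i → escape time 3
(row=1, col=3): c = -0.7400 + 0.8650i → escape time 4
(row=1, col=4): c = -0.5700 + 0.8650i → escape time 4
(row=1, col=5): c = -0.4000 + 0.8650i → escape time 5
(row=2, col=0): c = -1.2500 + 0.2300i → escape time 8
(row=2, col=1): c = -1.0800 + 0.2300i → escape time 8
(row=2, col=2): c = -0.9100 + 0.2300i → escape time 8
(row=2, col=3): c = -0.7400 + 0.2300i → escape time 8
(row=2, col=4): c = -0.5700 + 0.2300i → escape time 8
(row=2, col=5): c = -0.4000 + 0.2300i → escape time 8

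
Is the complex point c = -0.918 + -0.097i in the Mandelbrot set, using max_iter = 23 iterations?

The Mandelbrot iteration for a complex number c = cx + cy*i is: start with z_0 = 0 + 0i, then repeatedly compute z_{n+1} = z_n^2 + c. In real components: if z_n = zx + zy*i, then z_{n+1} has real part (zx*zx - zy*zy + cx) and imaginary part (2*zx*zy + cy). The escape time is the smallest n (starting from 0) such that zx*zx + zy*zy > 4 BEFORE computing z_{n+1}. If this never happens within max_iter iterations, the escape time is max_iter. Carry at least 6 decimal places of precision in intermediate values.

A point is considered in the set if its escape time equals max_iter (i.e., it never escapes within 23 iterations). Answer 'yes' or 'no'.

z_0 = 0 + 0i, c = -0.9180 + -0.0970i
Iter 1: z = -0.9180 + -0.0970i, |z|^2 = 0.8521
Iter 2: z = -0.0847 + 0.0811i, |z|^2 = 0.0137
Iter 3: z = -0.9174 + -0.1107i, |z|^2 = 0.8539
Iter 4: z = -0.0886 + 0.1062i, |z|^2 = 0.0191
Iter 5: z = -0.9214 + -0.1158i, |z|^2 = 0.8624
Iter 6: z = -0.0824 + 0.1164i, |z|^2 = 0.0203
Iter 7: z = -0.9248 + -0.1162i, |z|^2 = 0.8687
Iter 8: z = -0.0763 + 0.1179i, |z|^2 = 0.0197
Iter 9: z = -0.9261 + -0.1150i, |z|^2 = 0.8708
Iter 10: z = -0.0736 + 0.1160i, |z|^2 = 0.0189
Iter 11: z = -0.9260 + -0.1141i, |z|^2 = 0.8706
Iter 12: z = -0.0735 + 0.1143i, |z|^2 = 0.0185
Iter 13: z = -0.9257 + -0.1138i, |z|^2 = 0.8698
Iter 14: z = -0.0741 + 0.1137i, |z|^2 = 0.0184
Iter 15: z = -0.9254 + -0.1138i, |z|^2 = 0.8694
Iter 16: z = -0.0745 + 0.1137i, |z|^2 = 0.0185
Iter 17: z = -0.9254 + -0.1140i, |z|^2 = 0.8693
Iter 18: z = -0.0747 + 0.1139i, |z|^2 = 0.0185
Iter 19: z = -0.9254 + -0.1140i, |z|^2 = 0.8694
Iter 20: z = -0.0746 + 0.1140i, |z|^2 = 0.0186
Iter 21: z = -0.9254 + -0.1140i, |z|^2 = 0.8694
Iter 22: z = -0.0746 + 0.1140i, |z|^2 = 0.0186
Did not escape in 23 iterations → in set

Answer: yes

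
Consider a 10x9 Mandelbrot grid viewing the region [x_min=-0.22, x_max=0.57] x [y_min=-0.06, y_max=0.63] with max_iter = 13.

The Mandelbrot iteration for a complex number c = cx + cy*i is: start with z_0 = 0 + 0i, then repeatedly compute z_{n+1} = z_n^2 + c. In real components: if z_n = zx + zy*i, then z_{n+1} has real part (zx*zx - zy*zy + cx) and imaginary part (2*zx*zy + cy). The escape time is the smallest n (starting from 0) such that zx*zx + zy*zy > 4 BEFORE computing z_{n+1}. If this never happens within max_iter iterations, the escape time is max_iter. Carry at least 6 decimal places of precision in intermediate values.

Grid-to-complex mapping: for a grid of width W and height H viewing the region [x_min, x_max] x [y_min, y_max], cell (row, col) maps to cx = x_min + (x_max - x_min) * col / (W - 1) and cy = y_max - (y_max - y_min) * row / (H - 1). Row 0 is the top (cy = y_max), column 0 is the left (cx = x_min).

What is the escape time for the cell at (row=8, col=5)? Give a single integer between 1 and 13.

z_0 = 0 + 0i, c = 0.2189 + -0.0600i
Iter 1: z = 0.2189 + -0.0600i, |z|^2 = 0.0515
Iter 2: z = 0.2632 + -0.0863i, |z|^2 = 0.0767
Iter 3: z = 0.2807 + -0.1054i, |z|^2 = 0.0899
Iter 4: z = 0.2866 + -0.1192i, |z|^2 = 0.0963
Iter 5: z = 0.2868 + -0.1283i, |z|^2 = 0.0987
Iter 6: z = 0.2847 + -0.1336i, |z|^2 = 0.0989
Iter 7: z = 0.2821 + -0.1361i, |z|^2 = 0.0981
Iter 8: z = 0.2799 + -0.1368i, |z|^2 = 0.0971
Iter 9: z = 0.2786 + -0.1366i, |z|^2 = 0.0962
Iter 10: z = 0.2778 + -0.1361i, |z|^2 = 0.0957
Iter 11: z = 0.2776 + -0.1356i, |z|^2 = 0.0954
Iter 12: z = 0.2775 + -0.1353i, |z|^2 = 0.0953

Answer: 13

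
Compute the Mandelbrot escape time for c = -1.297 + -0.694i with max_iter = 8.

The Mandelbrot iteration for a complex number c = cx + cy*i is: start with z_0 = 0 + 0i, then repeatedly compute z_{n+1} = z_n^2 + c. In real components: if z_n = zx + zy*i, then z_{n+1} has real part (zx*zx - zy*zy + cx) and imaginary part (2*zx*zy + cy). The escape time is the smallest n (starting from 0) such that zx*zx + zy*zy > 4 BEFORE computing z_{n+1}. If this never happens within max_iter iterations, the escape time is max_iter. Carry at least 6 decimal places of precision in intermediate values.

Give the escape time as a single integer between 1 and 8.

z_0 = 0 + 0i, c = -1.2970 + -0.6940i
Iter 1: z = -1.2970 + -0.6940i, |z|^2 = 2.1638
Iter 2: z = -0.0964 + 1.1062i, |z|^2 = 1.2331
Iter 3: z = -2.5115 + -0.9073i, |z|^2 = 7.1307
Escaped at iteration 3

Answer: 3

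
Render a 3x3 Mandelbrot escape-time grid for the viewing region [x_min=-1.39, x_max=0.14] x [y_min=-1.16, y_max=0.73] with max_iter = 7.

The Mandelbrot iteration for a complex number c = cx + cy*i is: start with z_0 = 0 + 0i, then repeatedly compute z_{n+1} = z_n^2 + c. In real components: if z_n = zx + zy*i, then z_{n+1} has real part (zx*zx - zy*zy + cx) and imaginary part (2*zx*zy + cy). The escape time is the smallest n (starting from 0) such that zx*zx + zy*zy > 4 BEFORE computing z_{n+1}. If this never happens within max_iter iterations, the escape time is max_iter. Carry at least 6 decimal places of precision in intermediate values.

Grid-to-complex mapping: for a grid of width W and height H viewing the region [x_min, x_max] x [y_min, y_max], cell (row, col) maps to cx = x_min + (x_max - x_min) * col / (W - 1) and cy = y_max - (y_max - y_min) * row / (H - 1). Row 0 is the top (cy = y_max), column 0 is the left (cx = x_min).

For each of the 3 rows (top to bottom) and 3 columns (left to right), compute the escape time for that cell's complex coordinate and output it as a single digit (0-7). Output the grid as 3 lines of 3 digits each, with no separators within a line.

Answer: 357
677
233

Derivation:
(row=0, col=0): c = -1.3900 + 0.7300i → escape time 3
(row=0, col=1): c = -0.6250 + 0.7300i → escape time 5
(row=0, col=2): c = 0.1400 + 0.7300i → escape time 7
(row=1, col=0): c = -1.3900 + -0.2150i → escape time 6
(row=1, col=1): c = -0.6250 + -0.2150i → escape time 7
(row=1, col=2): c = 0.1400 + -0.2150i → escape time 7
(row=2, col=0): c = -1.3900 + -1.1600i → escape time 2
(row=2, col=1): c = -0.6250 + -1.1600i → escape time 3
(row=2, col=2): c = 0.1400 + -1.1600i → escape time 3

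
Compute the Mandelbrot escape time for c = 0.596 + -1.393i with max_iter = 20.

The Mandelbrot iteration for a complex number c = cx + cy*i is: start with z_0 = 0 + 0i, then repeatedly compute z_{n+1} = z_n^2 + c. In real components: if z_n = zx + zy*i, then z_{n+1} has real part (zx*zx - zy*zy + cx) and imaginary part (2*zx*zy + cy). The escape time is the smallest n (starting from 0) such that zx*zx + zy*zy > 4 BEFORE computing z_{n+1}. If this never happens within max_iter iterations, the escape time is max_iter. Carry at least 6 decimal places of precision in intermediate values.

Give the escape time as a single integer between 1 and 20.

z_0 = 0 + 0i, c = 0.5960 + -1.3930i
Iter 1: z = 0.5960 + -1.3930i, |z|^2 = 2.2957
Iter 2: z = -0.9892 + -3.0535i, |z|^2 = 10.3022
Escaped at iteration 2

Answer: 2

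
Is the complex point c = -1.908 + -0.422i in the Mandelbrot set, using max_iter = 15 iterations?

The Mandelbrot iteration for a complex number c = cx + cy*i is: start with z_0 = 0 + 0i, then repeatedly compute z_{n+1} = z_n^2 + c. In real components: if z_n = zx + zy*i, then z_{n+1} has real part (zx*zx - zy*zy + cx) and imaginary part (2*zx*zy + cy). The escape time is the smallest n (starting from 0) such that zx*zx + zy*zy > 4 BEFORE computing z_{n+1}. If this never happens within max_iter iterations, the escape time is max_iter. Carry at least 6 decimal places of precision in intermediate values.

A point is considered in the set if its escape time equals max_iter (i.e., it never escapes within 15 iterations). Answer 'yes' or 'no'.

z_0 = 0 + 0i, c = -1.9080 + -0.4220i
Iter 1: z = -1.9080 + -0.4220i, |z|^2 = 3.8185
Iter 2: z = 1.5544 + 1.1884i, |z|^2 = 3.8283
Iter 3: z = -0.9041 + 3.2723i, |z|^2 = 11.5253
Escaped at iteration 3

Answer: no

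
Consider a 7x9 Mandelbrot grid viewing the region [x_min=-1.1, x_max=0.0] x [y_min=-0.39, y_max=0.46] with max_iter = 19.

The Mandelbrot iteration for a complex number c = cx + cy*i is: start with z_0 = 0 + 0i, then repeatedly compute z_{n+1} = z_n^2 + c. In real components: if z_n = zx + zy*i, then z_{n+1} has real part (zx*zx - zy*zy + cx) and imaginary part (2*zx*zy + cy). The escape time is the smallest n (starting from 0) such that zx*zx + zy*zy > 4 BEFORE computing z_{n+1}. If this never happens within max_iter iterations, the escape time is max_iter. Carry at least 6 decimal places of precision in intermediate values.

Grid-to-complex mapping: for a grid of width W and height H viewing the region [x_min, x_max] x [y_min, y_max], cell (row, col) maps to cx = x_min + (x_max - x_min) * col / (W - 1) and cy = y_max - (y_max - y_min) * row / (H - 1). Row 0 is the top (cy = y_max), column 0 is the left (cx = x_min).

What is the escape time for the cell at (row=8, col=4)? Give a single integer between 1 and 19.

z_0 = 0 + 0i, c = -0.3667 + -0.3900i
Iter 1: z = -0.3667 + -0.3900i, |z|^2 = 0.2865
Iter 2: z = -0.3843 + -0.1040i, |z|^2 = 0.1585
Iter 3: z = -0.2298 + -0.3101i, |z|^2 = 0.1489
Iter 4: z = -0.4100 + -0.2475i, |z|^2 = 0.2294
Iter 5: z = -0.2598 + -0.1870i, |z|^2 = 0.1025
Iter 6: z = -0.3341 + -0.2928i, |z|^2 = 0.1974
Iter 7: z = -0.3408 + -0.1943i, |z|^2 = 0.1539
Iter 8: z = -0.2883 + -0.2576i, |z|^2 = 0.1495
Iter 9: z = -0.3499 + -0.2415i, |z|^2 = 0.1807
Iter 10: z = -0.3026 + -0.2210i, |z|^2 = 0.1404
Iter 11: z = -0.3240 + -0.2563i, |z|^2 = 0.1706
Iter 12: z = -0.3274 + -0.2240i, |z|^2 = 0.1573
Iter 13: z = -0.3097 + -0.2434i, |z|^2 = 0.1551
Iter 14: z = -0.3300 + -0.2393i, |z|^2 = 0.1662
Iter 15: z = -0.3150 + -0.2321i, |z|^2 = 0.1531
Iter 16: z = -0.3213 + -0.2438i, |z|^2 = 0.1627
Iter 17: z = -0.3229 + -0.2333i, |z|^2 = 0.1587
Iter 18: z = -0.3169 + -0.2393i, |z|^2 = 0.1577

Answer: 19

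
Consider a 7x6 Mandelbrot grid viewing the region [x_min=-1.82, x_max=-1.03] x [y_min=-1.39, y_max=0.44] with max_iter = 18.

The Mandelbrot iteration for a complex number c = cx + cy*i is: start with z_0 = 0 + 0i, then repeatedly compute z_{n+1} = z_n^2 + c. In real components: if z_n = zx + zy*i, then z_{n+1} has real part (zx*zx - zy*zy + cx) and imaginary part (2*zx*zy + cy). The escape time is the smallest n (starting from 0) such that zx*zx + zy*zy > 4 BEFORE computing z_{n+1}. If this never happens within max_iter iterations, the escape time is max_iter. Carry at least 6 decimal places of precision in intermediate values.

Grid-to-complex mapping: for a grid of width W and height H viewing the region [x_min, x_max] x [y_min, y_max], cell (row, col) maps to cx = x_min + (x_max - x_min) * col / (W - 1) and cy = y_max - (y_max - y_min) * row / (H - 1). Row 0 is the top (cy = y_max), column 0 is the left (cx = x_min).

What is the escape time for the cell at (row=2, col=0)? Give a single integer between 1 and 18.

z_0 = 0 + 0i, c = -1.8200 + -0.2920i
Iter 1: z = -1.8200 + -0.2920i, |z|^2 = 3.3977
Iter 2: z = 1.4071 + 0.7709i, |z|^2 = 2.5743
Iter 3: z = -0.4342 + 1.8775i, |z|^2 = 3.7134
Iter 4: z = -5.1563 + -1.9225i, |z|^2 = 30.2837
Escaped at iteration 4

Answer: 4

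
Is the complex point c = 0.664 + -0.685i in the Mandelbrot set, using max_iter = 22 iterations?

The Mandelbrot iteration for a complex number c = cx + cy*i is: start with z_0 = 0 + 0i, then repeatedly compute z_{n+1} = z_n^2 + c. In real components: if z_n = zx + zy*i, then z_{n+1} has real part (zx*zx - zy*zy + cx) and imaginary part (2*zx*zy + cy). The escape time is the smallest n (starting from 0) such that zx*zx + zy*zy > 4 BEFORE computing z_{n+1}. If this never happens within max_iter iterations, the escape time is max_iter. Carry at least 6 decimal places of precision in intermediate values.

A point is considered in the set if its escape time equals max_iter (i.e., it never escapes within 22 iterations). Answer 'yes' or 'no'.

Answer: no

Derivation:
z_0 = 0 + 0i, c = 0.6640 + -0.6850i
Iter 1: z = 0.6640 + -0.6850i, |z|^2 = 0.9101
Iter 2: z = 0.6357 + -1.5947i, |z|^2 = 2.9471
Iter 3: z = -1.4749 + -2.7124i, |z|^2 = 9.5324
Escaped at iteration 3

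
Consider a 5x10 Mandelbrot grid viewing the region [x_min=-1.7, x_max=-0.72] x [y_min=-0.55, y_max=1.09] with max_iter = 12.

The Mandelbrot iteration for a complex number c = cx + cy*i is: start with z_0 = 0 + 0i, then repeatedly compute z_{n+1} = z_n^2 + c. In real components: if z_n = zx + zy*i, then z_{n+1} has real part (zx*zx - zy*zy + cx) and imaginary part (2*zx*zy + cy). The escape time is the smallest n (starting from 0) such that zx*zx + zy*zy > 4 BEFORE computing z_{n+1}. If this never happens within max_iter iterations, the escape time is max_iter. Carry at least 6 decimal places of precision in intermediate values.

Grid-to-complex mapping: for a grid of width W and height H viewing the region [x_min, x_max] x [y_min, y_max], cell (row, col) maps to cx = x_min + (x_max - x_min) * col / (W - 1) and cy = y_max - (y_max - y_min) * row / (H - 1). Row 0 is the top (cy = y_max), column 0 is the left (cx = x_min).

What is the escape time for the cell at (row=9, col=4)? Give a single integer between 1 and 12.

Answer: 6

Derivation:
z_0 = 0 + 0i, c = -0.7200 + -0.5500i
Iter 1: z = -0.7200 + -0.5500i, |z|^2 = 0.8209
Iter 2: z = -0.5041 + 0.2420i, |z|^2 = 0.3127
Iter 3: z = -0.5244 + -0.7940i, |z|^2 = 0.9055
Iter 4: z = -1.0754 + 0.2828i, |z|^2 = 1.2364
Iter 5: z = 0.3564 + -1.1582i, |z|^2 = 1.4686
Iter 6: z = -1.9345 + -1.3757i, |z|^2 = 5.6347
Escaped at iteration 6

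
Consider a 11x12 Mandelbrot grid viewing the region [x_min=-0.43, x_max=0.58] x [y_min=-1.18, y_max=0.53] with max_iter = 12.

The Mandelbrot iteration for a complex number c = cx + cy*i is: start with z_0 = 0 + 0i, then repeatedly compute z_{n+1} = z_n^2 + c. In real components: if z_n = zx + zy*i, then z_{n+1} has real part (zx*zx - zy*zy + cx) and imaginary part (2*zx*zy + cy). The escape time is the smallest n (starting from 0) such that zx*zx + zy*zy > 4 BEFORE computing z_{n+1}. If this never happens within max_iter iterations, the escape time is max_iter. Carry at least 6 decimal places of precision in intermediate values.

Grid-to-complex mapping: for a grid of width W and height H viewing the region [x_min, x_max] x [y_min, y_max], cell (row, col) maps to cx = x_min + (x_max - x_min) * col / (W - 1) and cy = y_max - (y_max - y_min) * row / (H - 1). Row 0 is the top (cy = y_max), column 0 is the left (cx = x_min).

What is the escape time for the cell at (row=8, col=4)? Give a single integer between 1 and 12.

Answer: 12

Derivation:
z_0 = 0 + 0i, c = -0.0260 + -0.7136i
Iter 1: z = -0.0260 + -0.7136i, |z|^2 = 0.5100
Iter 2: z = -0.5346 + -0.6765i, |z|^2 = 0.7435
Iter 3: z = -0.1979 + 0.0097i, |z|^2 = 0.0393
Iter 4: z = 0.0131 + -0.7175i, |z|^2 = 0.5149
Iter 5: z = -0.5406 + -0.7324i, |z|^2 = 0.8286
Iter 6: z = -0.2701 + 0.0782i, |z|^2 = 0.0791
Iter 7: z = 0.0409 + -0.7559i, |z|^2 = 0.5731
Iter 8: z = -0.5957 + -0.7754i, |z|^2 = 0.9561
Iter 9: z = -0.2724 + 0.2102i, |z|^2 = 0.1184
Iter 10: z = 0.0040 + -0.8281i, |z|^2 = 0.6858
Iter 11: z = -0.7118 + -0.7203i, |z|^2 = 1.0254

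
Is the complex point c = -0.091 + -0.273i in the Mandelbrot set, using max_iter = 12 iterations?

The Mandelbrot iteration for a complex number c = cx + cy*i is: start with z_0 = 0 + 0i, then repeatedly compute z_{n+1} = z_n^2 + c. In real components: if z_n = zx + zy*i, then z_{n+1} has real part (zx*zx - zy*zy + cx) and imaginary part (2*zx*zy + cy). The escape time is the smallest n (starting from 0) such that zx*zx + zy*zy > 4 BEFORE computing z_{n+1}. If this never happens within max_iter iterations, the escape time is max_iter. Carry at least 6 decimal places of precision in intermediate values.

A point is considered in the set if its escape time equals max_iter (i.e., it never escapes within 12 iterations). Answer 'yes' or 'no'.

z_0 = 0 + 0i, c = -0.0910 + -0.2730i
Iter 1: z = -0.0910 + -0.2730i, |z|^2 = 0.0828
Iter 2: z = -0.1572 + -0.2233i, |z|^2 = 0.0746
Iter 3: z = -0.1161 + -0.2028i, |z|^2 = 0.0546
Iter 4: z = -0.1186 + -0.2259i, |z|^2 = 0.0651
Iter 5: z = -0.1280 + -0.2194i, |z|^2 = 0.0645
Iter 6: z = -0.1228 + -0.2169i, |z|^2 = 0.0621
Iter 7: z = -0.1230 + -0.2198i, |z|^2 = 0.0634
Iter 8: z = -0.1242 + -0.2190i, |z|^2 = 0.0634
Iter 9: z = -0.1235 + -0.2186i, |z|^2 = 0.0631
Iter 10: z = -0.1235 + -0.2190i, |z|^2 = 0.0632
Iter 11: z = -0.1237 + -0.2189i, |z|^2 = 0.0632
Did not escape in 12 iterations → in set

Answer: yes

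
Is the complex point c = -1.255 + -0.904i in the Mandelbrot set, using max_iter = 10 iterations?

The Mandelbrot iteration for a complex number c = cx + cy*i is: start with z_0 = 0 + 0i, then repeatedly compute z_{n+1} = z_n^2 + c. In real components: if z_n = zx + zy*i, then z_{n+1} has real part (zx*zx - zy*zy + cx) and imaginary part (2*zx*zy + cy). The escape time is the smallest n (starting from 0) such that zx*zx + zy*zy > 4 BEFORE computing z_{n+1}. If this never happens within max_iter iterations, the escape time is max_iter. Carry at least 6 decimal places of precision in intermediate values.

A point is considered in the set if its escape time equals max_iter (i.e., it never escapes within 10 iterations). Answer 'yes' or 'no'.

z_0 = 0 + 0i, c = -1.2550 + -0.9040i
Iter 1: z = -1.2550 + -0.9040i, |z|^2 = 2.3922
Iter 2: z = -0.4972 + 1.3650i, |z|^2 = 2.1105
Iter 3: z = -2.8711 + -2.2614i, |z|^2 = 13.3572
Escaped at iteration 3

Answer: no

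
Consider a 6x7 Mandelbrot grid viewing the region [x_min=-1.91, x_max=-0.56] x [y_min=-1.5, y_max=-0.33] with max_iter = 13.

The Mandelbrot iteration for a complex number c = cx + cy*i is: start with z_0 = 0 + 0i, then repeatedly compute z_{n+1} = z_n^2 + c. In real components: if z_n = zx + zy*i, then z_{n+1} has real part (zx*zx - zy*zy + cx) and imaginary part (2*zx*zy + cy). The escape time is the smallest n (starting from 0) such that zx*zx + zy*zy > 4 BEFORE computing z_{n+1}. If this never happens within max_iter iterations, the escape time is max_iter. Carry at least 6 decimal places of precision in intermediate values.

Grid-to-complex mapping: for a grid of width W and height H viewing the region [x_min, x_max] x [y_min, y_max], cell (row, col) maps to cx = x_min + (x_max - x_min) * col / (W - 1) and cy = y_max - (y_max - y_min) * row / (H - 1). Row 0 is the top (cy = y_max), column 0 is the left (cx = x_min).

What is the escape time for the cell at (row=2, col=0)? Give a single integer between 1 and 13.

z_0 = 0 + 0i, c = -1.9100 + -0.7200i
Iter 1: z = -1.9100 + -0.7200i, |z|^2 = 4.1665
Escaped at iteration 1

Answer: 1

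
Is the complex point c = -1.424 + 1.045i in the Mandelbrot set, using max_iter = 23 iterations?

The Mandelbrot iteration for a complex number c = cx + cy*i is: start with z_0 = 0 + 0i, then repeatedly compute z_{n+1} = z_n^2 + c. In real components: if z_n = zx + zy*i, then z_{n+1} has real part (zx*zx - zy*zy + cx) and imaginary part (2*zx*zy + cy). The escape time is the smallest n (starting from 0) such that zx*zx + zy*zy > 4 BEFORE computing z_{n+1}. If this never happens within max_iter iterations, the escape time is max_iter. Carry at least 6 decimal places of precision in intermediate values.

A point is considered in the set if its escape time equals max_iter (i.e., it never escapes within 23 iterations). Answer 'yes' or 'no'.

Answer: no

Derivation:
z_0 = 0 + 0i, c = -1.4240 + 1.0450i
Iter 1: z = -1.4240 + 1.0450i, |z|^2 = 3.1198
Iter 2: z = -0.4882 + -1.9312i, |z|^2 = 3.9678
Iter 3: z = -4.9150 + 2.9308i, |z|^2 = 32.7466
Escaped at iteration 3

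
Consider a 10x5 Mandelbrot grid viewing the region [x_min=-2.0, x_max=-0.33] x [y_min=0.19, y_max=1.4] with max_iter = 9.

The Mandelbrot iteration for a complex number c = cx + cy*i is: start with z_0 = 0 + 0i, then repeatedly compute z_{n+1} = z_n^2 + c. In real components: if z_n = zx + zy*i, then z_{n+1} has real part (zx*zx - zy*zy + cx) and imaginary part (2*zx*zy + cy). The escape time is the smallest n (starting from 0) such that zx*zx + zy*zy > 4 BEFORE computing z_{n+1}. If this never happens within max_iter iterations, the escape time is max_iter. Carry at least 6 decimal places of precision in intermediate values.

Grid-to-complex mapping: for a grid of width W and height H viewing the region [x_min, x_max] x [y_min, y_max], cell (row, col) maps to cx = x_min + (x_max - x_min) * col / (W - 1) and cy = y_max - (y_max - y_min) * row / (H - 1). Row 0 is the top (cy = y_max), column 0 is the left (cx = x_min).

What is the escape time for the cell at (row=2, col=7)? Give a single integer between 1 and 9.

Answer: 4

Derivation:
z_0 = 0 + 0i, c = -0.7011 + 0.7950i
Iter 1: z = -0.7011 + 0.7950i, |z|^2 = 1.1236
Iter 2: z = -0.8416 + -0.3198i, |z|^2 = 0.8105
Iter 3: z = -0.0951 + 1.3332i, |z|^2 = 1.7865
Iter 4: z = -2.4695 + 0.5414i, |z|^2 = 6.3917
Escaped at iteration 4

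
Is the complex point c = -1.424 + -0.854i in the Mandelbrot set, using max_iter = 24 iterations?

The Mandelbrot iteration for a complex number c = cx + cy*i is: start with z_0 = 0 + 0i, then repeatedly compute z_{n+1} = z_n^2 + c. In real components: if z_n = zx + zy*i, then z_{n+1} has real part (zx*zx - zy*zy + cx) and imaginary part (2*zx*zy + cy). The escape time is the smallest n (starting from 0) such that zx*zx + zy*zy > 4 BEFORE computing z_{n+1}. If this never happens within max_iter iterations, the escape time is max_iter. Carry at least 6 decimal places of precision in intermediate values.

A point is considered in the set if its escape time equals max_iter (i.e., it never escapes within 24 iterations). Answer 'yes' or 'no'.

Answer: no

Derivation:
z_0 = 0 + 0i, c = -1.4240 + -0.8540i
Iter 1: z = -1.4240 + -0.8540i, |z|^2 = 2.7571
Iter 2: z = -0.1255 + 1.5782i, |z|^2 = 2.5065
Iter 3: z = -3.8989 + -1.2503i, |z|^2 = 16.7648
Escaped at iteration 3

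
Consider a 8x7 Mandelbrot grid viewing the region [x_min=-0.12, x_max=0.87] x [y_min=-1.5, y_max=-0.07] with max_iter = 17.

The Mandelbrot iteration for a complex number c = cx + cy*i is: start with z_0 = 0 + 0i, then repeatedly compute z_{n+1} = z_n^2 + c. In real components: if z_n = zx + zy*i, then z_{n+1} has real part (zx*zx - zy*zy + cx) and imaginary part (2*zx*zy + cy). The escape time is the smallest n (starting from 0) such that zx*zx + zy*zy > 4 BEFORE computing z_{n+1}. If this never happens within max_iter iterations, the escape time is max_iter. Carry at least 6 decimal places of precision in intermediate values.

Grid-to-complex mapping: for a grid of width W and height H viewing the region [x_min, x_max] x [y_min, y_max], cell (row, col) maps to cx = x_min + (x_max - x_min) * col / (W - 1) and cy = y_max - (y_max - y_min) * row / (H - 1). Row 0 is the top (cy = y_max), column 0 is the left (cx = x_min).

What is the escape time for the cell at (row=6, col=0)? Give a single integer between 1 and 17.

z_0 = 0 + 0i, c = -0.1200 + -1.5000i
Iter 1: z = -0.1200 + -1.5000i, |z|^2 = 2.2644
Iter 2: z = -2.3556 + -1.1400i, |z|^2 = 6.8485
Escaped at iteration 2

Answer: 2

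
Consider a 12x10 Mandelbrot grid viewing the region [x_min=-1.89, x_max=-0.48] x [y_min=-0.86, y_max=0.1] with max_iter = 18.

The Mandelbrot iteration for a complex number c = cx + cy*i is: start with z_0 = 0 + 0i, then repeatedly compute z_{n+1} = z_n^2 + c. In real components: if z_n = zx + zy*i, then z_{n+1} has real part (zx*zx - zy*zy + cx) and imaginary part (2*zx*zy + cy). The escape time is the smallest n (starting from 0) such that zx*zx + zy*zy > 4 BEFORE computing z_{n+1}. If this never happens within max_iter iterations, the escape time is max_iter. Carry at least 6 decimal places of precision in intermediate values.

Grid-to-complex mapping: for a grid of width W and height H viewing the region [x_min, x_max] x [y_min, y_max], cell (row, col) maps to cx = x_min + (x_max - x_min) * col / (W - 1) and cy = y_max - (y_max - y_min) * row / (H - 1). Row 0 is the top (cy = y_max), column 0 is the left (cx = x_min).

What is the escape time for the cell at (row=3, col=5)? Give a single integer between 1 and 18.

z_0 = 0 + 0i, c = -1.2491 + -0.2200i
Iter 1: z = -1.2491 + -0.2200i, |z|^2 = 1.6086
Iter 2: z = 0.2627 + 0.3296i, |z|^2 = 0.1777
Iter 3: z = -1.2887 + -0.0468i, |z|^2 = 1.6629
Iter 4: z = 0.4095 + -0.0994i, |z|^2 = 0.1775
Iter 5: z = -1.0913 + -0.3014i, |z|^2 = 1.2818
Iter 6: z = -0.1490 + 0.4378i, |z|^2 = 0.2138
Iter 7: z = -1.4186 + -0.3504i, |z|^2 = 2.1351
Iter 8: z = 0.6404 + 0.7742i, |z|^2 = 1.0095
Iter 9: z = -1.4383 + 0.7716i, |z|^2 = 2.6642
Iter 10: z = 0.2243 + -2.4397i, |z|^2 = 6.0024
Escaped at iteration 10

Answer: 10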